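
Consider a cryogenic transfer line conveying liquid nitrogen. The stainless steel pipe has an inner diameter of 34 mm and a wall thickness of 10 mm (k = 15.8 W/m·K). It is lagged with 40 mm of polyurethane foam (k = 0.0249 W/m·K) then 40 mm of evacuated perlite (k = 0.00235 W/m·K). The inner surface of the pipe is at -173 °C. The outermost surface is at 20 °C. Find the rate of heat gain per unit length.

Radial resistances (cylindrical: R_cond = ln(r_o/r_i)/(2πkL), R_conv = 1/(h·2πrL)):
R_stainless steel pipe wall = ln(27/17)/(2π×15.8×1) = 0.00466 K/W
R_polyurethane foam = ln(67/27)/(2π×0.0249×1) = 5.809 K/W
R_evacuated perlite = ln(107/67)/(2π×0.00235×1) = 31.7 K/W
R_total = 37.52 K/W
Q = ΔT/R_total = 193/37.52

q′ ≈ 5.14 W/m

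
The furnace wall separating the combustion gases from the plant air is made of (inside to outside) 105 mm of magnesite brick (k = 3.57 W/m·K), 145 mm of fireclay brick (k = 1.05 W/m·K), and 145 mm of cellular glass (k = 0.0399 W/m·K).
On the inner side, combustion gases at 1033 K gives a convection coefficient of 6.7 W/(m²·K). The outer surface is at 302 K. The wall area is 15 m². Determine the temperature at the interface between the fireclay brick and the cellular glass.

T ≈ 974 K

Model the wall as resistances in series:
R_inner film = 1/(h_i·A) = 1/(6.7×15) = 0.00995 K/W
R_magnesite brick = L/(kA) = 0.105/(3.57×15) = 0.001961 K/W
R_fireclay brick = L/(kA) = 0.145/(1.05×15) = 0.009206 K/W
R_cellular glass = L/(kA) = 0.145/(0.0399×15) = 0.2423 K/W
R_total = 0.2634 K/W;  Q = ΔT/R_total = 731/0.2634 = 2775 W
T_interface = T_inner − Q·ΣR(inner→interface) = 1033 − 2780×0.02112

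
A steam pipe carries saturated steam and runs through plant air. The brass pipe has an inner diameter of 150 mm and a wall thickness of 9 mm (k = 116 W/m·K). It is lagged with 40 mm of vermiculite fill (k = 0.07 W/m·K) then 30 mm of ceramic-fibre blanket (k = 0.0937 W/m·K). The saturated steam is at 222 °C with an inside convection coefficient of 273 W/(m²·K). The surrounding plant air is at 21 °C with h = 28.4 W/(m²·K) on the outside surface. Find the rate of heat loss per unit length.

q′ ≈ 155 W/m

Cylindrical conduction, so R = ln(r₂/r₁)/(2πkL) per layer, in series:
R_inner film = 1/(h_i·2πr₁L) = 1/(273×2π×0.075×1) = 0.007773 K/W
R_brass pipe wall = ln(84/75)/(2π×116×1) = 1.555×10^-4 K/W
R_vermiculite fill = ln(124/84)/(2π×0.07×1) = 0.8855 K/W
R_ceramic-fibre blanket = ln(154/124)/(2π×0.0937×1) = 0.368 K/W
R_outer film = 1/(h_o·2πr_oL) = 1/(28.4×2π×0.154×1) = 0.03639 K/W
R_total = 1.298 K/W
Q = ΔT/R_total = 201/1.298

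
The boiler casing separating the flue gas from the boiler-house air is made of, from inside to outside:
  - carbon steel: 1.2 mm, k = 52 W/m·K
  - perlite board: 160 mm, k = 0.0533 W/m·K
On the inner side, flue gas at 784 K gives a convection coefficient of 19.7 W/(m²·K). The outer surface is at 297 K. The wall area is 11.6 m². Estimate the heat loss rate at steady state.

Model the wall as resistances in series:
R_inner film = 1/(h_i·A) = 1/(19.7×11.6) = 0.004376 K/W
R_carbon steel = L/(kA) = 0.0012/(52×11.6) = 1.989×10^-6 K/W
R_perlite board = L/(kA) = 0.16/(0.0533×11.6) = 0.2588 K/W
R_total = 0.2632 K/W
Q = ΔT / R_total = 487 / 0.2632

Q ≈ 1850 W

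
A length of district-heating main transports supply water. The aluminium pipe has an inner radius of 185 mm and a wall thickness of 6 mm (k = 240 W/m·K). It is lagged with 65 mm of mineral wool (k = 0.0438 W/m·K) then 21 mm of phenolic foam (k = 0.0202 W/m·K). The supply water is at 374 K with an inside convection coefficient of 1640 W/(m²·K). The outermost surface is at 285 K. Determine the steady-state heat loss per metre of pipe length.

q′ ≈ 52.8 W/m

Per-layer cylindrical resistances, series-summed:
R_inner film = 1/(h_i·2πr₁L) = 1/(1640×2π×0.185×1) = 5.246×10^-4 K/W
R_aluminium pipe wall = ln(191/185)/(2π×240×1) = 2.117×10^-5 K/W
R_mineral wool = ln(256/191)/(2π×0.0438×1) = 1.064 K/W
R_phenolic foam = ln(277/256)/(2π×0.0202×1) = 0.6212 K/W
R_total = 1.686 K/W
Q = ΔT/R_total = 89/1.686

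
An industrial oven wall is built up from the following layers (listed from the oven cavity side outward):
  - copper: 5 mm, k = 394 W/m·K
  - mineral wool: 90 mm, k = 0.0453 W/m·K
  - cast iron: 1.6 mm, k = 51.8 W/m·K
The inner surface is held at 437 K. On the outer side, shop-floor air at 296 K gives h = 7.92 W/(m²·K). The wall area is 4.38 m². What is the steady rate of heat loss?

Thermal resistances in series:
R_copper = L/(kA) = 0.005/(394×4.38) = 2.897×10^-6 K/W
R_mineral wool = L/(kA) = 0.09/(0.0453×4.38) = 0.4536 K/W
R_cast iron = L/(kA) = 0.0016/(51.8×4.38) = 7.052×10^-6 K/W
R_outer film = 1/(h_o·A) = 1/(7.92×4.38) = 0.02883 K/W
R_total = 0.4824 K/W
Q = ΔT / R_total = 141 / 0.4824

Q ≈ 292 W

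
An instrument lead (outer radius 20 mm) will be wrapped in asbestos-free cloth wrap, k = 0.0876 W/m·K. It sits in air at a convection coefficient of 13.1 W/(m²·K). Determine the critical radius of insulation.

For a cylinder r_cr = k/h = 0.0876/13.1
r_cr = 6.69 mm; since the bare radius (20 mm) is above r_cr, any added insulation will reduce heat loss.

r_cr ≈ 6.69 mm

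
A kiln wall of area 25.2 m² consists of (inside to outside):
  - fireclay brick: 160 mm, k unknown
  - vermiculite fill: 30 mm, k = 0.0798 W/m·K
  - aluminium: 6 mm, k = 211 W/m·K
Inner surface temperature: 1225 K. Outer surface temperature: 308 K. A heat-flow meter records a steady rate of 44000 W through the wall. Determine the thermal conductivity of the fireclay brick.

Model the wall as resistances in series:
R_vermiculite fill = L/(kA) = 0.03/(0.0798×25.2) = 0.01492 K/W
R_aluminium = L/(kA) = 0.006/(211×25.2) = 1.128×10^-6 K/W
Sum of known resistances R_other = 0.01492 K/W
Total R = ΔT/Q = 917/44000 = 0.02084 K/W
R_fireclay brick = R_total − R_other = 0.005922 K/W
k = L/(R·A) = 0.16/(0.005922×25.2)

k ≈ 1.07 W/(m·K)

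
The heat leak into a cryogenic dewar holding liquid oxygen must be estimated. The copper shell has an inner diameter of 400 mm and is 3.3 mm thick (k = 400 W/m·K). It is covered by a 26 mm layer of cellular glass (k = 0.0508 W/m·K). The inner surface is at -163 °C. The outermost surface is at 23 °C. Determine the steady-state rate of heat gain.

Q ≈ 213 W

For a spherical shell R = (1/r₁ − 1/r₂)/(4πk); film R = 1/(h·4πr²). In series:
R_copper shell = (1/0.2 − 1/0.2033)/(4π×400) = 1.615×10^-5 K/W
R_cellular glass = (1/0.2033 − 1/0.2293)/(4π×0.0508) = 0.8737 K/W
R_total = 0.8737 K/W
Q = ΔT/R_total = 186/0.8737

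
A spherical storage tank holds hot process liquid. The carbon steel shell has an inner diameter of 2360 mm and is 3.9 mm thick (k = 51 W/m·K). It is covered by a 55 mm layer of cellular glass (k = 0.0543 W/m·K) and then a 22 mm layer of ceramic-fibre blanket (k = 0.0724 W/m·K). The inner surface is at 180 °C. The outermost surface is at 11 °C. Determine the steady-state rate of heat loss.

Spherical conduction: R = (1/r_in − 1/r_out)/(4πk) per layer; series-sum.
R_carbon steel shell = (1/1.18 − 1/1.1839)/(4π×51) = 4.356×10^-6 K/W
R_cellular glass = (1/1.1839 − 1/1.2389)/(4π×0.0543) = 0.05495 K/W
R_ceramic-fibre blanket = (1/1.2389 − 1/1.2609)/(4π×0.0724) = 0.01548 K/W
R_total = 0.07044 K/W
Q = ΔT/R_total = 169/0.07044

Q ≈ 2400 W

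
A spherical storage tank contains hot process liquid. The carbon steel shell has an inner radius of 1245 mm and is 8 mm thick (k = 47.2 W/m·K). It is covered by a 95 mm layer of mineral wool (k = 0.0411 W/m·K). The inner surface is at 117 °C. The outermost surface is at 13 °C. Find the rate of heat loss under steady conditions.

Spherical conduction: R = (1/r_in − 1/r_out)/(4πk) per layer; series-sum.
R_carbon steel shell = (1/1.245 − 1/1.253)/(4π×47.2) = 8.646×10^-6 K/W
R_mineral wool = (1/1.253 − 1/1.348)/(4π×0.0411) = 0.1089 K/W
R_total = 0.1089 K/W
Q = ΔT/R_total = 104/0.1089

Q ≈ 955 W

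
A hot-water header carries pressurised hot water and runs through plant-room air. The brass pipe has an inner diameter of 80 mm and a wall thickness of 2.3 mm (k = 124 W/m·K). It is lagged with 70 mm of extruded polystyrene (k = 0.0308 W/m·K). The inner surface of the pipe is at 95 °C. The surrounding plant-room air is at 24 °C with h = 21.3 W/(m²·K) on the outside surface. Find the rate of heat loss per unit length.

Cylindrical conduction, so R = ln(r₂/r₁)/(2πkL) per layer, in series:
R_brass pipe wall = ln(42.3/40)/(2π×124×1) = 7.176×10^-5 K/W
R_extruded polystyrene = ln(112.3/42.3)/(2π×0.0308×1) = 5.045 K/W
R_outer film = 1/(h_o·2πr_oL) = 1/(21.3×2π×0.1123×1) = 0.06654 K/W
R_total = 5.112 K/W
Q = ΔT/R_total = 71/5.112

q′ ≈ 13.9 W/m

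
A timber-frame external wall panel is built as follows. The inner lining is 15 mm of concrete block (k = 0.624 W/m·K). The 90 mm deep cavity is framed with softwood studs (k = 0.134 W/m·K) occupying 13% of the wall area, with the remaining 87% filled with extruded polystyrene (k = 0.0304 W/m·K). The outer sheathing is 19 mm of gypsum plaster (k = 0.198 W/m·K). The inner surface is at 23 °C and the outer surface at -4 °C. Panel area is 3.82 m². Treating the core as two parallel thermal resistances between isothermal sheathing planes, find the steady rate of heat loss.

Sheathing layers in series; stud and cavity paths in parallel between them.
R_inner = 0.015/(0.624×3.82) = 0.006293 K/W
R_stud  = 0.09/(0.134×0.13×3.82) = 1.352 K/W
R_cav   = 0.09/(0.0304×0.87×3.82) = 0.8908 K/W
1/R_core = 1/R_stud + 1/R_cav → R_core = 0.5371 K/W
R_outer = 0.019/(0.198×3.82) = 0.02512 K/W
R_total = 0.5685 K/W
Q = ΔT/R_total = 27/0.5685

Q ≈ 47.5 W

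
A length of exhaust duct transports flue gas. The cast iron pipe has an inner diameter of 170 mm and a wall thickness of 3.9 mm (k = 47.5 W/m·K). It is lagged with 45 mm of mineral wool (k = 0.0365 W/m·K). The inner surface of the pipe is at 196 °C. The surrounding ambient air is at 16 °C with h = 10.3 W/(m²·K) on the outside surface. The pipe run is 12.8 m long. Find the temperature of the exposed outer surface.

For a radial system each layer contributes R = ln(r_out/r_in)/(2πkL); films add R = 1/(hA).
R_cast iron pipe wall = ln(88.9/85)/(2π×47.5×12.8) = 1.174×10^-5 K/W
R_mineral wool = ln(133.9/88.9)/(2π×0.0365×12.8) = 0.1395 K/W
R_outer film = 1/(h_o·2πr_oL) = 1/(10.3×2π×0.1339×12.8) = 0.009016 K/W
R_total = 0.1486 K/W
Q = ΔT/R_total = 180/0.1486
Q = 1210 W
T_interface = T_inner − Q·ΣR(inner→interface) = 196 − 1210×0.1395

T ≈ 26.9 °C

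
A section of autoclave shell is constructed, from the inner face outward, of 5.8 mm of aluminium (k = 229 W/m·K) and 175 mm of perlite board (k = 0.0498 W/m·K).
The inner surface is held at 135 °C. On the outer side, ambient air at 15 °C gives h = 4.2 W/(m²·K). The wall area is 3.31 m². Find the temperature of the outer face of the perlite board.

T ≈ 22.6 °C

Thermal resistances in series:
R_aluminium = L/(kA) = 0.0058/(229×3.31) = 7.652×10^-6 K/W
R_perlite board = L/(kA) = 0.175/(0.0498×3.31) = 1.062 K/W
R_outer film = 1/(h_o·A) = 1/(4.2×3.31) = 0.07193 K/W
R_total = 1.134 K/W;  Q = ΔT/R_total = 120/1.134 = 105.9 W
T_interface = T_inner − Q·ΣR(inner→interface) = 135 − 106×1.062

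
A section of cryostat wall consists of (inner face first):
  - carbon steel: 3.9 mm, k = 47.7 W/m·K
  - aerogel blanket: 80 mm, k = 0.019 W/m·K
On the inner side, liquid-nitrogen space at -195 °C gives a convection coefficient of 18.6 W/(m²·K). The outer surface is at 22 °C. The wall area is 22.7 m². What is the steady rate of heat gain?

Q ≈ 1160 W

Series thermal resistances:
R_inner film = 1/(h_i·A) = 1/(18.6×22.7) = 0.002368 K/W
R_carbon steel = L/(kA) = 0.0039/(47.7×22.7) = 3.602×10^-6 K/W
R_aerogel blanket = L/(kA) = 0.08/(0.019×22.7) = 0.1855 K/W
R_total = 0.1879 K/W
Q = ΔT / R_total = 217 / 0.1879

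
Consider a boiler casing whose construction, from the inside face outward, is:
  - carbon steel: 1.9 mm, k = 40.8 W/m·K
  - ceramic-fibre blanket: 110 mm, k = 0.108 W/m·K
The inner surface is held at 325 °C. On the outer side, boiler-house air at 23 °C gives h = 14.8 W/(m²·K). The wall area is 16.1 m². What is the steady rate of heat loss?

Q ≈ 4480 W

Series thermal resistances:
R_carbon steel = L/(kA) = 0.0019/(40.8×16.1) = 2.892×10^-6 K/W
R_ceramic-fibre blanket = L/(kA) = 0.11/(0.108×16.1) = 0.06326 K/W
R_outer film = 1/(h_o·A) = 1/(14.8×16.1) = 0.004197 K/W
R_total = 0.06746 K/W
Q = ΔT / R_total = 302 / 0.06746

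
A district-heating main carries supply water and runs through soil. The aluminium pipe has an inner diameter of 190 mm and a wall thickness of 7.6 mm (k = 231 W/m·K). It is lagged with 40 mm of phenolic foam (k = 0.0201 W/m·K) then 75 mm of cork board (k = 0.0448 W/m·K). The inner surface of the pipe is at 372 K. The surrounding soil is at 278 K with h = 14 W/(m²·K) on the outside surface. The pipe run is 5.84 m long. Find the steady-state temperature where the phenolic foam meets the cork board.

Radial resistances (cylindrical: R_cond = ln(r_o/r_i)/(2πkL), R_conv = 1/(h·2πrL)):
R_aluminium pipe wall = ln(102.6/95)/(2π×231×5.84) = 9.08×10^-6 K/W
R_phenolic foam = ln(142.6/102.6)/(2π×0.0201×5.84) = 0.4464 K/W
R_cork board = ln(217.6/142.6)/(2π×0.0448×5.84) = 0.2571 K/W
R_outer film = 1/(h_o·2πr_oL) = 1/(14×2π×0.2176×5.84) = 0.008946 K/W
R_total = 0.7124 K/W
Q = ΔT/R_total = 94/0.7124
Q = 132 W
T_interface = T_inner − Q·ΣR(inner→interface) = 372 − 132×0.4464

T ≈ 313 K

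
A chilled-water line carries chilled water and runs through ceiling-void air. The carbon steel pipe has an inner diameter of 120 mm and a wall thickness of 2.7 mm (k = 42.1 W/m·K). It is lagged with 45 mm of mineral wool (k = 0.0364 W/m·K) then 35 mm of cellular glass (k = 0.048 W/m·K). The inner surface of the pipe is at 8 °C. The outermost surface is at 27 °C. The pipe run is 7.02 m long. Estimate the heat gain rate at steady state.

Treating each annulus and film as a series resistance:
R_carbon steel pipe wall = ln(62.7/60)/(2π×42.1×7.02) = 2.37×10^-5 K/W
R_mineral wool = ln(107.7/62.7)/(2π×0.0364×7.02) = 0.337 K/W
R_cellular glass = ln(142.7/107.7)/(2π×0.048×7.02) = 0.1329 K/W
R_total = 0.4699 K/W
Q = ΔT/R_total = 19/0.4699

Q ≈ 40.4 W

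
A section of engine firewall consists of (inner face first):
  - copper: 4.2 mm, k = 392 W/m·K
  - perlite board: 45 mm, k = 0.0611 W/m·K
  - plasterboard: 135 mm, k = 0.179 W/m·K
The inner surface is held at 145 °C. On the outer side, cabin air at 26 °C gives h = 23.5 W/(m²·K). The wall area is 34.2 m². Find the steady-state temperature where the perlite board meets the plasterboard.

Model the wall as resistances in series:
R_copper = L/(kA) = 0.0042/(392×34.2) = 3.133×10^-7 K/W
R_perlite board = L/(kA) = 0.045/(0.0611×34.2) = 0.02154 K/W
R_plasterboard = L/(kA) = 0.135/(0.179×34.2) = 0.02205 K/W
R_outer film = 1/(h_o·A) = 1/(23.5×34.2) = 0.001244 K/W
R_total = 0.04483 K/W;  Q = ΔT/R_total = 119/0.04483 = 2654 W
T_interface = T_inner − Q·ΣR(inner→interface) = 145 − 2650×0.02154

T ≈ 87.8 °C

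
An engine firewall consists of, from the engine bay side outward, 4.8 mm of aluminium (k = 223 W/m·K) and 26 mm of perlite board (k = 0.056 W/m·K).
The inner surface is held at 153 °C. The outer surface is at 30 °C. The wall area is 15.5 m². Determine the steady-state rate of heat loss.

Q ≈ 4110 W

Using the resistance-network approach (series):
R_aluminium = L/(kA) = 0.0048/(223×15.5) = 1.389×10^-6 K/W
R_perlite board = L/(kA) = 0.026/(0.056×15.5) = 0.02995 K/W
R_total = 0.02996 K/W
Q = ΔT / R_total = 123 / 0.02996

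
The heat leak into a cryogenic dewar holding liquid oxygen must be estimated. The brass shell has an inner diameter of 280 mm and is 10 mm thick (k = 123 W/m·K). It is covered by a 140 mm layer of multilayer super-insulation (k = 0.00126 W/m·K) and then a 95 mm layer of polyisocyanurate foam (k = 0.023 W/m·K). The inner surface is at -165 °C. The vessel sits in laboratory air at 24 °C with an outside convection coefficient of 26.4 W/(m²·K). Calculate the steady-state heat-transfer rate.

Q ≈ 0.916 W

Each spherical layer contributes R = (1/r_i − 1/r_o)/(4πk):
R_brass shell = (1/0.14 − 1/0.15)/(4π×123) = 3.081×10^-4 K/W
R_multilayer super-insulation = (1/0.15 − 1/0.29)/(4π×0.00126) = 203.3 K/W
R_polyisocyanurate foam = (1/0.29 − 1/0.385)/(4π×0.023) = 2.944 K/W
R_outer film = 1/(h·4πr_o²) = 1/(26.4×4π×0.385²) = 0.02034 K/W
R_total = 206.2 K/W
Q = ΔT/R_total = 189/206.2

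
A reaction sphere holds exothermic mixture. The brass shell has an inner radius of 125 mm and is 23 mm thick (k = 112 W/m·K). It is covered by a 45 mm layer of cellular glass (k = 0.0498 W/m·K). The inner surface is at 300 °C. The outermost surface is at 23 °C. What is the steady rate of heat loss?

Spherical conduction: R = (1/r_in − 1/r_out)/(4πk) per layer; series-sum.
R_brass shell = (1/0.125 − 1/0.148)/(4π×112) = 8.833×10^-4 K/W
R_cellular glass = (1/0.148 − 1/0.193)/(4π×0.0498) = 2.517 K/W
R_total = 2.518 K/W
Q = ΔT/R_total = 277/2.518

Q ≈ 110 W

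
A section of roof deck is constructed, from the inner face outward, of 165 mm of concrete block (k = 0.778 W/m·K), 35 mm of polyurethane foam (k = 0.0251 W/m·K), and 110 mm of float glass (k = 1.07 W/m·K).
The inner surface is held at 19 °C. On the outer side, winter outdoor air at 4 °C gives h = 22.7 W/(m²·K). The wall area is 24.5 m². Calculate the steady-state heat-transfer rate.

Using the resistance-network approach (series):
R_concrete block = L/(kA) = 0.165/(0.778×24.5) = 0.008656 K/W
R_polyurethane foam = L/(kA) = 0.035/(0.0251×24.5) = 0.05692 K/W
R_float glass = L/(kA) = 0.11/(1.07×24.5) = 0.004196 K/W
R_outer film = 1/(h_o·A) = 1/(22.7×24.5) = 0.001798 K/W
R_total = 0.07157 K/W
Q = ΔT / R_total = 15 / 0.07157

Q ≈ 210 W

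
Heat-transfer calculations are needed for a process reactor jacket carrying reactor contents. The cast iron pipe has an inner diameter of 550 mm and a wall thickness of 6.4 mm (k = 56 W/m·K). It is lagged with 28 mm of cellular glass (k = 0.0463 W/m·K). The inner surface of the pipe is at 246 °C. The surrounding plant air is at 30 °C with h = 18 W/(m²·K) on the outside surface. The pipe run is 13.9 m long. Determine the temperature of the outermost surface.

Treating each annulus and film as a series resistance:
R_cast iron pipe wall = ln(281.4/275)/(2π×56×13.9) = 4.704×10^-6 K/W
R_cellular glass = ln(309.4/281.4)/(2π×0.0463×13.9) = 0.02346 K/W
R_outer film = 1/(h_o·2πr_oL) = 1/(18×2π×0.3094×13.9) = 0.002056 K/W
R_total = 0.02552 K/W
Q = ΔT/R_total = 216/0.02552
Q = 8460 W
T_interface = T_inner − Q·ΣR(inner→interface) = 246 − 8460×0.02346

T ≈ 47.4 °C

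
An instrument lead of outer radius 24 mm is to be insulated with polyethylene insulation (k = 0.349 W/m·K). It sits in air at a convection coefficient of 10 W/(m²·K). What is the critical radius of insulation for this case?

For a cylinder r_cr = k/h = 0.349/10
r_cr = 34.9 mm; since the bare radius (24 mm) is below r_cr, adding a thin layer of insulation will *increase* heat loss.

r_cr ≈ 34.9 mm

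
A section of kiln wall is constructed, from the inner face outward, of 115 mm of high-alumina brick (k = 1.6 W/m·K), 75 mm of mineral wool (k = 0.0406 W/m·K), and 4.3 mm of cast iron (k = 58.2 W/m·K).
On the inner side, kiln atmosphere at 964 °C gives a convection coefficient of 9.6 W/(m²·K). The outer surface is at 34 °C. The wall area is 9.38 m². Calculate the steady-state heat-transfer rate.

Treating each layer as a thermal resistance in series:
R_inner film = 1/(h_i·A) = 1/(9.6×9.38) = 0.01111 K/W
R_high-alumina brick = L/(kA) = 0.115/(1.6×9.38) = 0.007663 K/W
R_mineral wool = L/(kA) = 0.075/(0.0406×9.38) = 0.1969 K/W
R_cast iron = L/(kA) = 0.0043/(58.2×9.38) = 7.877×10^-6 K/W
R_total = 0.2157 K/W
Q = ΔT / R_total = 930 / 0.2157

Q ≈ 4310 W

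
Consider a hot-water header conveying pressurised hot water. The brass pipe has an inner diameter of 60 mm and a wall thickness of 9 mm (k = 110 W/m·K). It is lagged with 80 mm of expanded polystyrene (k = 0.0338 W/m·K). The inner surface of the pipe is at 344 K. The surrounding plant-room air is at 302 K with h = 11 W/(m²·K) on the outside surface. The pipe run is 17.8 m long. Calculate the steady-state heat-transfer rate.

Q ≈ 139 W

Per-layer cylindrical resistances, series-summed:
R_brass pipe wall = ln(39/30)/(2π×110×17.8) = 2.133×10^-5 K/W
R_expanded polystyrene = ln(119/39)/(2π×0.0338×17.8) = 0.2951 K/W
R_outer film = 1/(h_o·2πr_oL) = 1/(11×2π×0.119×17.8) = 0.006831 K/W
R_total = 0.302 K/W
Q = ΔT/R_total = 42/0.302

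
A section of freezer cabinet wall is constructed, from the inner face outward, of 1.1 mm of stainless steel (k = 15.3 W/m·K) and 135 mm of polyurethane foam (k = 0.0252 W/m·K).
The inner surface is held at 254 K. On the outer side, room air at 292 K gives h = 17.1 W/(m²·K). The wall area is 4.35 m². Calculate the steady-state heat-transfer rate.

Series thermal resistances:
R_stainless steel = L/(kA) = 0.0011/(15.3×4.35) = 1.653×10^-5 K/W
R_polyurethane foam = L/(kA) = 0.135/(0.0252×4.35) = 1.232 K/W
R_outer film = 1/(h_o·A) = 1/(17.1×4.35) = 0.01344 K/W
R_total = 1.245 K/W
Q = ΔT / R_total = 38 / 1.245

Q ≈ 30.5 W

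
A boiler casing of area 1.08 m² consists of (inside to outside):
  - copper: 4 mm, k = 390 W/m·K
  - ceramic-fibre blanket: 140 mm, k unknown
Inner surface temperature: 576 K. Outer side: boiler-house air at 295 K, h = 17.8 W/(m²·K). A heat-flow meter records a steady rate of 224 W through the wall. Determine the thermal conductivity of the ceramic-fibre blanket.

k ≈ 0.108 W/(m·K)

Using the resistance-network approach (series):
R_copper = L/(kA) = 0.004/(390×1.08) = 9.497×10^-6 K/W
R_outer film = 1/(h_o·A) = 1/(17.8×1.08) = 0.05202 K/W
Sum of known resistances R_other = 0.05203 K/W
Total R = ΔT/Q = 281/224 = 1.254 K/W
R_ceramic-fibre blanket = R_total − R_other = 1.202 K/W
k = L/(R·A) = 0.14/(1.202×1.08)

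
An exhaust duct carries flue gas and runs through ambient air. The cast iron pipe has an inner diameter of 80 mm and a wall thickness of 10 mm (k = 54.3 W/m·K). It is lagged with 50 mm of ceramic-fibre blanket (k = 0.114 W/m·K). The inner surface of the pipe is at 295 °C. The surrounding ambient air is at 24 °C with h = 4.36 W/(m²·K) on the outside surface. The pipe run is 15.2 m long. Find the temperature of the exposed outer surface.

Per-layer cylindrical resistances, series-summed:
R_cast iron pipe wall = ln(50/40)/(2π×54.3×15.2) = 4.303×10^-5 K/W
R_ceramic-fibre blanket = ln(100/50)/(2π×0.114×15.2) = 0.06366 K/W
R_outer film = 1/(h_o·2πr_oL) = 1/(4.36×2π×0.1×15.2) = 0.02402 K/W
R_total = 0.08772 K/W
Q = ΔT/R_total = 271/0.08772
Q = 3090 W
T_interface = T_inner − Q·ΣR(inner→interface) = 295 − 3090×0.06371

T ≈ 98.2 °C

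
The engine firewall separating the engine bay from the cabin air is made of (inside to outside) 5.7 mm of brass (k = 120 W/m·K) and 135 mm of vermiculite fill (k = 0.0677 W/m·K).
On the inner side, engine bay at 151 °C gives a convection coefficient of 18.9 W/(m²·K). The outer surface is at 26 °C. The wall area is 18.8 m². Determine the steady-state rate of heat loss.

Q ≈ 1150 W

Model the wall as resistances in series:
R_inner film = 1/(h_i·A) = 1/(18.9×18.8) = 0.002814 K/W
R_brass = L/(kA) = 0.0057/(120×18.8) = 2.527×10^-6 K/W
R_vermiculite fill = L/(kA) = 0.135/(0.0677×18.8) = 0.1061 K/W
R_total = 0.1089 K/W
Q = ΔT / R_total = 125 / 0.1089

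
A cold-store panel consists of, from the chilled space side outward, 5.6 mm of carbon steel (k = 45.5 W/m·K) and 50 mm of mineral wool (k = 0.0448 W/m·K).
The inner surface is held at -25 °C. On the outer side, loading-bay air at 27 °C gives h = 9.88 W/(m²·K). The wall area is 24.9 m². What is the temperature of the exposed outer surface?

Series thermal resistances:
R_carbon steel = L/(kA) = 0.0056/(45.5×24.9) = 4.943×10^-6 K/W
R_mineral wool = L/(kA) = 0.05/(0.0448×24.9) = 0.04482 K/W
R_outer film = 1/(h_o·A) = 1/(9.88×24.9) = 0.004065 K/W
R_total = 0.04889 K/W;  Q = ΔT/R_total = 52/0.04889 = 1064 W
T_interface = T_inner + Q·ΣR(inner→interface) = -25 + 1060×0.04483

T ≈ 22.7 °C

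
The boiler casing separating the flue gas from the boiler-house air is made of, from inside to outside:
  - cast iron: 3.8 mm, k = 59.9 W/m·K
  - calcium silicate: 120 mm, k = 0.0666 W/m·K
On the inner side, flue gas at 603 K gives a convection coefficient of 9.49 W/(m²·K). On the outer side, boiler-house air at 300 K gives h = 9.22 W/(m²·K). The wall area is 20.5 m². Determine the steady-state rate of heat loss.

Using the resistance-network approach (series):
R_inner film = 1/(h_i·A) = 1/(9.49×20.5) = 0.00514 K/W
R_cast iron = L/(kA) = 0.0038/(59.9×20.5) = 3.095×10^-6 K/W
R_calcium silicate = L/(kA) = 0.12/(0.0666×20.5) = 0.08789 K/W
R_outer film = 1/(h_o·A) = 1/(9.22×20.5) = 0.005291 K/W
R_total = 0.09833 K/W
Q = ΔT / R_total = 303 / 0.09833

Q ≈ 3080 W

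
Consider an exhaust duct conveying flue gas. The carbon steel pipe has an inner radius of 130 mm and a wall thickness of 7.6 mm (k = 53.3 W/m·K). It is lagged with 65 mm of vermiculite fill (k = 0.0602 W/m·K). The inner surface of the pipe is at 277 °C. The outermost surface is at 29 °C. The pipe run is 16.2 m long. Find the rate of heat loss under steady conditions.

Treating each annulus and film as a series resistance:
R_carbon steel pipe wall = ln(137.6/130)/(2π×53.3×16.2) = 1.047×10^-5 K/W
R_vermiculite fill = ln(202.6/137.6)/(2π×0.0602×16.2) = 0.06314 K/W
R_total = 0.06315 K/W
Q = ΔT/R_total = 248/0.06315

Q ≈ 3930 W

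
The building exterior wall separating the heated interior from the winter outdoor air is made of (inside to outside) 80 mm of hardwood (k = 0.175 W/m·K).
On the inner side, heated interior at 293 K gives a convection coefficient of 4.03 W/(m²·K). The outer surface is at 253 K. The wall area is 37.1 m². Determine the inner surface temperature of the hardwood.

T ≈ 279 K

Model the wall as resistances in series:
R_inner film = 1/(h_i·A) = 1/(4.03×37.1) = 0.006688 K/W
R_hardwood = L/(kA) = 0.08/(0.175×37.1) = 0.01232 K/W
R_total = 0.01901 K/W;  Q = ΔT/R_total = 40/0.01901 = 2104 W
T_interface = T_inner − Q·ΣR(inner→interface) = 293 − 2100×0.006688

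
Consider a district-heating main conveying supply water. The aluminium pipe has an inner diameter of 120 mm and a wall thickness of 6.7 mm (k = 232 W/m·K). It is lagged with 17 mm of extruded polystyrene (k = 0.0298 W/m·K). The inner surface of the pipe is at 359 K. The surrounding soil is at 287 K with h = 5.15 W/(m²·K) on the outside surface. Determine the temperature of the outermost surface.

Treating each annulus and film as a series resistance:
R_aluminium pipe wall = ln(66.7/60)/(2π×232×1) = 7.262×10^-5 K/W
R_extruded polystyrene = ln(83.7/66.7)/(2π×0.0298×1) = 1.213 K/W
R_outer film = 1/(h_o·2πr_oL) = 1/(5.15×2π×0.0837×1) = 0.3692 K/W
R_total = 1.582 K/W
Q = ΔT/R_total = 72/1.582
Q = 45.5 W/m
T_interface = T_inner − Q·ΣR(inner→interface) = 359 − 45.5×1.213

T ≈ 304 K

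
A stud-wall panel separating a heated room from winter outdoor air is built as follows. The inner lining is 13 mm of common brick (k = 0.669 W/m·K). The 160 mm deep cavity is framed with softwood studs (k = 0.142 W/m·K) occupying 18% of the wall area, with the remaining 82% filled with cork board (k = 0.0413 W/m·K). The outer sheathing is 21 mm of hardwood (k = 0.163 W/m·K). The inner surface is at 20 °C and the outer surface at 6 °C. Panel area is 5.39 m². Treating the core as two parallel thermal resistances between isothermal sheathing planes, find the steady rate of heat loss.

Q ≈ 26.6 W

Sheathing layers in series; stud and cavity paths in parallel between them.
R_inner = 0.013/(0.669×5.39) = 0.003605 K/W
R_stud  = 0.16/(0.142×0.18×5.39) = 1.161 K/W
R_cav   = 0.16/(0.0413×0.82×5.39) = 0.8765 K/W
1/R_core = 1/R_stud + 1/R_cav → R_core = 0.4995 K/W
R_outer = 0.021/(0.163×5.39) = 0.0239 K/W
R_total = 0.527 K/W
Q = ΔT/R_total = 14/0.527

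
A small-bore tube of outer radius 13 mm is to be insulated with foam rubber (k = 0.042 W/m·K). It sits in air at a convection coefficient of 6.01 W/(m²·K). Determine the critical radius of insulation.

For a cylinder r_cr = k/h = 0.042/6.01
r_cr = 6.99 mm; since the bare radius (13 mm) is above r_cr, any added insulation will reduce heat loss.

r_cr ≈ 6.99 mm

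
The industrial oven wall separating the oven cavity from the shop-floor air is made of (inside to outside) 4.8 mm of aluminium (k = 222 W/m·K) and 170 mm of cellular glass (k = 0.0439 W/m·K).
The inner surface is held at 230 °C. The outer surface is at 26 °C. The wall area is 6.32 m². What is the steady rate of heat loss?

Model the wall as resistances in series:
R_aluminium = L/(kA) = 0.0048/(222×6.32) = 3.421×10^-6 K/W
R_cellular glass = L/(kA) = 0.17/(0.0439×6.32) = 0.6127 K/W
R_total = 0.6127 K/W
Q = ΔT / R_total = 204 / 0.6127

Q ≈ 333 W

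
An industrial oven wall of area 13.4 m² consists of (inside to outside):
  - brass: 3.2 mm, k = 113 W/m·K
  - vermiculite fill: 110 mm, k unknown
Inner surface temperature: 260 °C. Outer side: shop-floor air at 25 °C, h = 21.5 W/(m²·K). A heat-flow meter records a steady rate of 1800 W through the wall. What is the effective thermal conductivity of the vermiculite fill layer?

k ≈ 0.0646 W/(m·K)

Using the resistance-network approach (series):
R_brass = L/(kA) = 0.0032/(113×13.4) = 2.113×10^-6 K/W
R_outer film = 1/(h_o·A) = 1/(21.5×13.4) = 0.003471 K/W
Sum of known resistances R_other = 0.003473 K/W
Total R = ΔT/Q = 235/1800 = 0.1306 K/W
R_vermiculite fill = R_total − R_other = 0.1271 K/W
k = L/(R·A) = 0.11/(0.1271×13.4)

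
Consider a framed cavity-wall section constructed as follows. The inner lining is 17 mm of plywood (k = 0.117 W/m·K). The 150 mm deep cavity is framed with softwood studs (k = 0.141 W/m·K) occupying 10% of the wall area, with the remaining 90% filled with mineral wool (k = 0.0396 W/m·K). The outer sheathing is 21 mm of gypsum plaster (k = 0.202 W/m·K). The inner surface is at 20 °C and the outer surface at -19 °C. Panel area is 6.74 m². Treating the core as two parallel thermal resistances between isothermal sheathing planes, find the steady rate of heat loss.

Q ≈ 80.5 W

Sheathing layers in series; stud and cavity paths in parallel between them.
R_inner = 0.017/(0.117×6.74) = 0.02156 K/W
R_stud  = 0.15/(0.141×0.1×6.74) = 1.578 K/W
R_cav   = 0.15/(0.0396×0.9×6.74) = 0.6244 K/W
1/R_core = 1/R_stud + 1/R_cav → R_core = 0.4474 K/W
R_outer = 0.021/(0.202×6.74) = 0.01542 K/W
R_total = 0.4844 K/W
Q = ΔT/R_total = 39/0.4844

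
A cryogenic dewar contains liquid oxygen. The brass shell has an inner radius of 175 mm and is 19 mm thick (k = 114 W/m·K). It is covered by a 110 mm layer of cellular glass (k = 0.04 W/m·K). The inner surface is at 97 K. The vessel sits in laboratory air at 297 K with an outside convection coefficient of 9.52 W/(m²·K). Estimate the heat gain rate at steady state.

Radial (spherical) resistances in series:
R_brass shell = (1/0.175 − 1/0.194)/(4π×114) = 3.907×10^-4 K/W
R_cellular glass = (1/0.194 − 1/0.304)/(4π×0.04) = 3.711 K/W
R_outer film = 1/(h·4πr_o²) = 1/(9.52×4π×0.304²) = 0.09045 K/W
R_total = 3.801 K/W
Q = ΔT/R_total = 200/3.801

Q ≈ 52.6 W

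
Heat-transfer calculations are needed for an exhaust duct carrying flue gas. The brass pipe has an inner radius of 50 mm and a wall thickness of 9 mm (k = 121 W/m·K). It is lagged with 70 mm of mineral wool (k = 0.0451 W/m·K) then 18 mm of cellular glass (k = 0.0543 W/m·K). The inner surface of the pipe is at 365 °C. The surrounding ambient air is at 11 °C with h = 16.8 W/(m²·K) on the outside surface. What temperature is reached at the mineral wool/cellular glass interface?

T ≈ 60.4 °C

Radial resistances (cylindrical: R_cond = ln(r_o/r_i)/(2πkL), R_conv = 1/(h·2πrL)):
R_brass pipe wall = ln(59/50)/(2π×121×1) = 2.177×10^-4 K/W
R_mineral wool = ln(129/59)/(2π×0.0451×1) = 2.761 K/W
R_cellular glass = ln(147/129)/(2π×0.0543×1) = 0.3829 K/W
R_outer film = 1/(h_o·2πr_oL) = 1/(16.8×2π×0.147×1) = 0.06445 K/W
R_total = 3.208 K/W
Q = ΔT/R_total = 354/3.208
Q = 110 W/m
T_interface = T_inner − Q·ΣR(inner→interface) = 365 − 110×2.761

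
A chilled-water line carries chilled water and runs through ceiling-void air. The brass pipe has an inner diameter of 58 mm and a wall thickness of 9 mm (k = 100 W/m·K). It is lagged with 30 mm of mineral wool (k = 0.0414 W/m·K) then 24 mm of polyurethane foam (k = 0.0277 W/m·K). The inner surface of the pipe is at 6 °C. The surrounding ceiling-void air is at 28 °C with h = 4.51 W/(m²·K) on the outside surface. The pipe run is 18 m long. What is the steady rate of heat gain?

For a radial system each layer contributes R = ln(r_out/r_in)/(2πkL); films add R = 1/(hA).
R_brass pipe wall = ln(38/29)/(2π×100×18) = 2.39×10^-5 K/W
R_mineral wool = ln(68/38)/(2π×0.0414×18) = 0.1243 K/W
R_polyurethane foam = ln(92/68)/(2π×0.0277×18) = 0.09649 K/W
R_outer film = 1/(h_o·2πr_oL) = 1/(4.51×2π×0.092×18) = 0.02131 K/W
R_total = 0.2421 K/W
Q = ΔT/R_total = 22/0.2421

Q ≈ 90.9 W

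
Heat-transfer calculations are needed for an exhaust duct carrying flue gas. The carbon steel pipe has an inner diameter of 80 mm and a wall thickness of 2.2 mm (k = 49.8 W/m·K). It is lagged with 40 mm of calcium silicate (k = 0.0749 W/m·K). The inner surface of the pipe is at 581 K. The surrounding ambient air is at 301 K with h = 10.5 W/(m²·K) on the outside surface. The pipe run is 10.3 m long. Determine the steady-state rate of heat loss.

Treating each annulus and film as a series resistance:
R_carbon steel pipe wall = ln(42.2/40)/(2π×49.8×10.3) = 1.661×10^-5 K/W
R_calcium silicate = ln(82.2/42.2)/(2π×0.0749×10.3) = 0.1375 K/W
R_outer film = 1/(h_o·2πr_oL) = 1/(10.5×2π×0.0822×10.3) = 0.0179 K/W
R_total = 0.1555 K/W
Q = ΔT/R_total = 280/0.1555

Q ≈ 1800 W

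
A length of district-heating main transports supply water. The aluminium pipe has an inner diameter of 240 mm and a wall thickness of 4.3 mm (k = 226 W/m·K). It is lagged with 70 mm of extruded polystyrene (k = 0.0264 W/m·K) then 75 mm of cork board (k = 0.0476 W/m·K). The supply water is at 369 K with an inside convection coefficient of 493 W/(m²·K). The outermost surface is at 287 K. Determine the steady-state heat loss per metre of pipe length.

q′ ≈ 21.7 W/m

Per-layer cylindrical resistances, series-summed:
R_inner film = 1/(h_i·2πr₁L) = 1/(493×2π×0.12×1) = 0.00269 K/W
R_aluminium pipe wall = ln(124.3/120)/(2π×226×1) = 2.479×10^-5 K/W
R_extruded polystyrene = ln(194.3/124.3)/(2π×0.0264×1) = 2.693 K/W
R_cork board = ln(269.3/194.3)/(2π×0.0476×1) = 1.091 K/W
R_total = 3.787 K/W
Q = ΔT/R_total = 82/3.787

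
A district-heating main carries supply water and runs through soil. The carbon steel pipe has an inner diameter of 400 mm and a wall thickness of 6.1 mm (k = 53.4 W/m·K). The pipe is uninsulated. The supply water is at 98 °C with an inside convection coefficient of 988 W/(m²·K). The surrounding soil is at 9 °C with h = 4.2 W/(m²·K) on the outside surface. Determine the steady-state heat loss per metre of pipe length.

For a radial system each layer contributes R = ln(r_out/r_in)/(2πkL); films add R = 1/(hA).
R_inner film = 1/(h_i·2πr₁L) = 1/(988×2π×0.2×1) = 8.054×10^-4 K/W
R_carbon steel pipe wall = ln(206.1/200)/(2π×53.4×1) = 8.954×10^-5 K/W
R_outer film = 1/(h_o·2πr_oL) = 1/(4.2×2π×0.2061×1) = 0.1839 K/W
R_total = 0.1848 K/W
Q = ΔT/R_total = 89/0.1848

q′ ≈ 482 W/m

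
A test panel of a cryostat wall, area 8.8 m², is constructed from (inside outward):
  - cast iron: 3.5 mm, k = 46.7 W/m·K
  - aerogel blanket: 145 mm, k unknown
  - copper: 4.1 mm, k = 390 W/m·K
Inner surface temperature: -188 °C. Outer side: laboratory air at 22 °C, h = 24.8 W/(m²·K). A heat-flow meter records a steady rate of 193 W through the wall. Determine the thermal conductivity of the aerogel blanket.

Model the wall as resistances in series:
R_cast iron = L/(kA) = 0.0035/(46.7×8.8) = 8.517×10^-6 K/W
R_copper = L/(kA) = 0.0041/(390×8.8) = 1.195×10^-6 K/W
R_outer film = 1/(h_o·A) = 1/(24.8×8.8) = 0.004582 K/W
Sum of known resistances R_other = 0.004592 K/W
Total R = ΔT/Q = 210/193 = 1.088 K/W
R_aerogel blanket = R_total − R_other = 1.083 K/W
k = L/(R·A) = 0.145/(1.083×8.8)

k ≈ 0.0152 W/(m·K)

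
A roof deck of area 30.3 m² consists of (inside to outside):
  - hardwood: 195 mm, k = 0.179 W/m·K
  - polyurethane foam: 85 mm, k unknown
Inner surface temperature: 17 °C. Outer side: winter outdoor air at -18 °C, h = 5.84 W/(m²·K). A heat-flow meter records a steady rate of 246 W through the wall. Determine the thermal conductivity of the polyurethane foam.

Using the resistance-network approach (series):
R_hardwood = L/(kA) = 0.195/(0.179×30.3) = 0.03595 K/W
R_outer film = 1/(h_o·A) = 1/(5.84×30.3) = 0.005651 K/W
Sum of known resistances R_other = 0.0416 K/W
Total R = ΔT/Q = 35/246 = 0.1423 K/W
R_polyurethane foam = R_total − R_other = 0.1007 K/W
k = L/(R·A) = 0.085/(0.1007×30.3)

k ≈ 0.0279 W/(m·K)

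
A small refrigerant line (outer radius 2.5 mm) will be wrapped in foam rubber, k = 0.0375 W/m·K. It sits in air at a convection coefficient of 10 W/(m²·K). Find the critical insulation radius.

r_cr ≈ 3.75 mm

For a cylinder r_cr = k/h = 0.0375/10
r_cr = 3.75 mm; since the bare radius (2.5 mm) is below r_cr, adding a thin layer of insulation will *increase* heat loss.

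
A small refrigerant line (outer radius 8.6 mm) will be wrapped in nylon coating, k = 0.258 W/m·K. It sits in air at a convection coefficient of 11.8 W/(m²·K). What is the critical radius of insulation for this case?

For a cylinder r_cr = k/h = 0.258/11.8
r_cr = 21.9 mm; since the bare radius (8.6 mm) is below r_cr, adding a thin layer of insulation will *increase* heat loss.

r_cr ≈ 21.9 mm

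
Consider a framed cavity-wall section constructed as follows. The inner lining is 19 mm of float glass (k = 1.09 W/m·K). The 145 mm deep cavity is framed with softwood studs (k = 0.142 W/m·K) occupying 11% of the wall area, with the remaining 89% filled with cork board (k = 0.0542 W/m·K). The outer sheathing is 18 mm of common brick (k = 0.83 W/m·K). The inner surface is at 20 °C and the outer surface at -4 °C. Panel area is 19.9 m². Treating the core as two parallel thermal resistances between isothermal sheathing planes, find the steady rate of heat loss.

Q ≈ 207 W

Sheathing layers in series; stud and cavity paths in parallel between them.
R_inner = 0.019/(1.09×19.9) = 8.759×10^-4 K/W
R_stud  = 0.145/(0.142×0.11×19.9) = 0.4665 K/W
R_cav   = 0.145/(0.0542×0.89×19.9) = 0.1511 K/W
1/R_core = 1/R_stud + 1/R_cav → R_core = 0.1141 K/W
R_outer = 0.018/(0.83×19.9) = 0.00109 K/W
R_total = 0.1161 K/W
Q = ΔT/R_total = 24/0.1161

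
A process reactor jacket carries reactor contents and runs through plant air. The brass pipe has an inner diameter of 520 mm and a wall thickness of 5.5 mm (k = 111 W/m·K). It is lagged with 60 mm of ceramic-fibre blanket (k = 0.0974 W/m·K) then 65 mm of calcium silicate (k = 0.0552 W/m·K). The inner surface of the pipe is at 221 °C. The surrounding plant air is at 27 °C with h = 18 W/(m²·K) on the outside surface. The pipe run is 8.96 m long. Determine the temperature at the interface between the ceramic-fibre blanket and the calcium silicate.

T ≈ 148 °C

For a radial system each layer contributes R = ln(r_out/r_in)/(2πkL); films add R = 1/(hA).
R_brass pipe wall = ln(265.5/260)/(2π×111×8.96) = 3.35×10^-6 K/W
R_ceramic-fibre blanket = ln(325.5/265.5)/(2π×0.0974×8.96) = 0.03716 K/W
R_calcium silicate = ln(390.5/325.5)/(2π×0.0552×8.96) = 0.05859 K/W
R_outer film = 1/(h_o·2πr_oL) = 1/(18×2π×0.3905×8.96) = 0.002527 K/W
R_total = 0.09827 K/W
Q = ΔT/R_total = 194/0.09827
Q = 1970 W
T_interface = T_inner − Q·ΣR(inner→interface) = 221 − 1970×0.03716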